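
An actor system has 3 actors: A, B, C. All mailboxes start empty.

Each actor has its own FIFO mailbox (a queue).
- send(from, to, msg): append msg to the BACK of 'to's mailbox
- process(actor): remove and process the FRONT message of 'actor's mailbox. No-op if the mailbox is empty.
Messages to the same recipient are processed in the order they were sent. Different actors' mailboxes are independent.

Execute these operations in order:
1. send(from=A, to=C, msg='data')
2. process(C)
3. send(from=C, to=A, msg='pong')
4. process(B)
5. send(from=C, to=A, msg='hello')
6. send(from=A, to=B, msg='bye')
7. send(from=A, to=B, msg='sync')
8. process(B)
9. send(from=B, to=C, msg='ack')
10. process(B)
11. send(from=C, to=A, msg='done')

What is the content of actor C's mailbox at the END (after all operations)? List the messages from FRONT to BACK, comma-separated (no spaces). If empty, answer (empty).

After 1 (send(from=A, to=C, msg='data')): A:[] B:[] C:[data]
After 2 (process(C)): A:[] B:[] C:[]
After 3 (send(from=C, to=A, msg='pong')): A:[pong] B:[] C:[]
After 4 (process(B)): A:[pong] B:[] C:[]
After 5 (send(from=C, to=A, msg='hello')): A:[pong,hello] B:[] C:[]
After 6 (send(from=A, to=B, msg='bye')): A:[pong,hello] B:[bye] C:[]
After 7 (send(from=A, to=B, msg='sync')): A:[pong,hello] B:[bye,sync] C:[]
After 8 (process(B)): A:[pong,hello] B:[sync] C:[]
After 9 (send(from=B, to=C, msg='ack')): A:[pong,hello] B:[sync] C:[ack]
After 10 (process(B)): A:[pong,hello] B:[] C:[ack]
After 11 (send(from=C, to=A, msg='done')): A:[pong,hello,done] B:[] C:[ack]

Answer: ack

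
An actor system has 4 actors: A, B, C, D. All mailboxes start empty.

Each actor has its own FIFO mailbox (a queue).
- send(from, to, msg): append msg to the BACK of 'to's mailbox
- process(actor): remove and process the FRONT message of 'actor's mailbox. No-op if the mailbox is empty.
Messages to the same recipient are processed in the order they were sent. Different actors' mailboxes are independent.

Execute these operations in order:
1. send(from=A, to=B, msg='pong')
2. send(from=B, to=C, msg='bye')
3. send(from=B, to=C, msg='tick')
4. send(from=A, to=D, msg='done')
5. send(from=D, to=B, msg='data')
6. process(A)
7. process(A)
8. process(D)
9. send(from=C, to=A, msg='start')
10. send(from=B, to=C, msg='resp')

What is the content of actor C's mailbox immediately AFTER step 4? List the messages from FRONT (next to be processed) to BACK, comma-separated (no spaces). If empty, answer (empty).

After 1 (send(from=A, to=B, msg='pong')): A:[] B:[pong] C:[] D:[]
After 2 (send(from=B, to=C, msg='bye')): A:[] B:[pong] C:[bye] D:[]
After 3 (send(from=B, to=C, msg='tick')): A:[] B:[pong] C:[bye,tick] D:[]
After 4 (send(from=A, to=D, msg='done')): A:[] B:[pong] C:[bye,tick] D:[done]

bye,tick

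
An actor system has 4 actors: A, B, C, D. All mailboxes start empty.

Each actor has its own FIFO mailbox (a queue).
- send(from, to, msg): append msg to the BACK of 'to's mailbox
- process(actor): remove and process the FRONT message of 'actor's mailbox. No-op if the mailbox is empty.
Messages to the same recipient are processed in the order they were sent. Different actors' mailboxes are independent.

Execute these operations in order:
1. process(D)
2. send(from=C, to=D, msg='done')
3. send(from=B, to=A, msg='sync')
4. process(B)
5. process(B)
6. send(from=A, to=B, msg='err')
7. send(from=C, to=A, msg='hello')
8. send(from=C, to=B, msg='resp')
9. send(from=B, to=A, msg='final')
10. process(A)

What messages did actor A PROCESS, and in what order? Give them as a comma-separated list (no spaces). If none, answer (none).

Answer: sync

Derivation:
After 1 (process(D)): A:[] B:[] C:[] D:[]
After 2 (send(from=C, to=D, msg='done')): A:[] B:[] C:[] D:[done]
After 3 (send(from=B, to=A, msg='sync')): A:[sync] B:[] C:[] D:[done]
After 4 (process(B)): A:[sync] B:[] C:[] D:[done]
After 5 (process(B)): A:[sync] B:[] C:[] D:[done]
After 6 (send(from=A, to=B, msg='err')): A:[sync] B:[err] C:[] D:[done]
After 7 (send(from=C, to=A, msg='hello')): A:[sync,hello] B:[err] C:[] D:[done]
After 8 (send(from=C, to=B, msg='resp')): A:[sync,hello] B:[err,resp] C:[] D:[done]
After 9 (send(from=B, to=A, msg='final')): A:[sync,hello,final] B:[err,resp] C:[] D:[done]
After 10 (process(A)): A:[hello,final] B:[err,resp] C:[] D:[done]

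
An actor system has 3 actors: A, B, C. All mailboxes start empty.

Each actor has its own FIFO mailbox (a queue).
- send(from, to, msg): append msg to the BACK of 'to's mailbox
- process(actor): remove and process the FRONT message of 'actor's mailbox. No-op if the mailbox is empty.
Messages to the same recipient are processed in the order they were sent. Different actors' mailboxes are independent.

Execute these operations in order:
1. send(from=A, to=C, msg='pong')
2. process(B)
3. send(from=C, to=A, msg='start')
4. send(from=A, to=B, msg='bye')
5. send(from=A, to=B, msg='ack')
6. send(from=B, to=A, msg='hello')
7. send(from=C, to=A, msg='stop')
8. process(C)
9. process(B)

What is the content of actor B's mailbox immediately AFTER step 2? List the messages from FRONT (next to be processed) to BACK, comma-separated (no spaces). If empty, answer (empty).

After 1 (send(from=A, to=C, msg='pong')): A:[] B:[] C:[pong]
After 2 (process(B)): A:[] B:[] C:[pong]

(empty)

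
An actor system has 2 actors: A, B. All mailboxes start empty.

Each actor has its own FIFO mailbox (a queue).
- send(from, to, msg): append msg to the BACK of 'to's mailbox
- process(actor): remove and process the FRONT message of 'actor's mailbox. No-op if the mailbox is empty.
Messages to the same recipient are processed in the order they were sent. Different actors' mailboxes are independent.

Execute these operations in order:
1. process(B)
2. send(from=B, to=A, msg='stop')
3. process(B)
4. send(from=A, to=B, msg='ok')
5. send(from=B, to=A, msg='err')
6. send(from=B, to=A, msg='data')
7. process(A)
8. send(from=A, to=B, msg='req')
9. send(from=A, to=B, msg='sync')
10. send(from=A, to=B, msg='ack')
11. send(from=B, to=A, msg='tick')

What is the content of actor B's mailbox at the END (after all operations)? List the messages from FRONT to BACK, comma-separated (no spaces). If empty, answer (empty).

Answer: ok,req,sync,ack

Derivation:
After 1 (process(B)): A:[] B:[]
After 2 (send(from=B, to=A, msg='stop')): A:[stop] B:[]
After 3 (process(B)): A:[stop] B:[]
After 4 (send(from=A, to=B, msg='ok')): A:[stop] B:[ok]
After 5 (send(from=B, to=A, msg='err')): A:[stop,err] B:[ok]
After 6 (send(from=B, to=A, msg='data')): A:[stop,err,data] B:[ok]
After 7 (process(A)): A:[err,data] B:[ok]
After 8 (send(from=A, to=B, msg='req')): A:[err,data] B:[ok,req]
After 9 (send(from=A, to=B, msg='sync')): A:[err,data] B:[ok,req,sync]
After 10 (send(from=A, to=B, msg='ack')): A:[err,data] B:[ok,req,sync,ack]
After 11 (send(from=B, to=A, msg='tick')): A:[err,data,tick] B:[ok,req,sync,ack]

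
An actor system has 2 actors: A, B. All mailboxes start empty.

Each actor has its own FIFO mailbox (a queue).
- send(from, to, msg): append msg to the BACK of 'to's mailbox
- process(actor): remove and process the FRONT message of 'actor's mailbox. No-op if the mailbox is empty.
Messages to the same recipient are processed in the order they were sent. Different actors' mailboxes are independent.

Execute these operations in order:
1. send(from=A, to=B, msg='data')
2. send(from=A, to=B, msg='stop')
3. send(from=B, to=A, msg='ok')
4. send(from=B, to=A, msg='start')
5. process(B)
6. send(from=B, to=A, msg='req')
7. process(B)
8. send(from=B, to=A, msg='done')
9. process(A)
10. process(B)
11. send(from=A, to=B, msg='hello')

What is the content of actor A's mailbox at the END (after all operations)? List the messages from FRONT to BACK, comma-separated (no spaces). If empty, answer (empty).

Answer: start,req,done

Derivation:
After 1 (send(from=A, to=B, msg='data')): A:[] B:[data]
After 2 (send(from=A, to=B, msg='stop')): A:[] B:[data,stop]
After 3 (send(from=B, to=A, msg='ok')): A:[ok] B:[data,stop]
After 4 (send(from=B, to=A, msg='start')): A:[ok,start] B:[data,stop]
After 5 (process(B)): A:[ok,start] B:[stop]
After 6 (send(from=B, to=A, msg='req')): A:[ok,start,req] B:[stop]
After 7 (process(B)): A:[ok,start,req] B:[]
After 8 (send(from=B, to=A, msg='done')): A:[ok,start,req,done] B:[]
After 9 (process(A)): A:[start,req,done] B:[]
After 10 (process(B)): A:[start,req,done] B:[]
After 11 (send(from=A, to=B, msg='hello')): A:[start,req,done] B:[hello]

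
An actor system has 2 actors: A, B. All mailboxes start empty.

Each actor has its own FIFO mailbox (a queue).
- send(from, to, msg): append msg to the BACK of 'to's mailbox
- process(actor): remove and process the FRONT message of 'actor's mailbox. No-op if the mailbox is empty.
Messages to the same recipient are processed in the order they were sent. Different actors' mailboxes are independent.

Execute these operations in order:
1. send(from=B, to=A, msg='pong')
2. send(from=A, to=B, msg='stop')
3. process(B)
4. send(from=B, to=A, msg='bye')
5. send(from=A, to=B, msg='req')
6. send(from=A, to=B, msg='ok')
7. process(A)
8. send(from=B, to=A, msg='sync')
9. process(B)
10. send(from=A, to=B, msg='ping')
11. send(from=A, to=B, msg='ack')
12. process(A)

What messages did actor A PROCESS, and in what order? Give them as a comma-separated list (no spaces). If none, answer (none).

After 1 (send(from=B, to=A, msg='pong')): A:[pong] B:[]
After 2 (send(from=A, to=B, msg='stop')): A:[pong] B:[stop]
After 3 (process(B)): A:[pong] B:[]
After 4 (send(from=B, to=A, msg='bye')): A:[pong,bye] B:[]
After 5 (send(from=A, to=B, msg='req')): A:[pong,bye] B:[req]
After 6 (send(from=A, to=B, msg='ok')): A:[pong,bye] B:[req,ok]
After 7 (process(A)): A:[bye] B:[req,ok]
After 8 (send(from=B, to=A, msg='sync')): A:[bye,sync] B:[req,ok]
After 9 (process(B)): A:[bye,sync] B:[ok]
After 10 (send(from=A, to=B, msg='ping')): A:[bye,sync] B:[ok,ping]
After 11 (send(from=A, to=B, msg='ack')): A:[bye,sync] B:[ok,ping,ack]
After 12 (process(A)): A:[sync] B:[ok,ping,ack]

Answer: pong,bye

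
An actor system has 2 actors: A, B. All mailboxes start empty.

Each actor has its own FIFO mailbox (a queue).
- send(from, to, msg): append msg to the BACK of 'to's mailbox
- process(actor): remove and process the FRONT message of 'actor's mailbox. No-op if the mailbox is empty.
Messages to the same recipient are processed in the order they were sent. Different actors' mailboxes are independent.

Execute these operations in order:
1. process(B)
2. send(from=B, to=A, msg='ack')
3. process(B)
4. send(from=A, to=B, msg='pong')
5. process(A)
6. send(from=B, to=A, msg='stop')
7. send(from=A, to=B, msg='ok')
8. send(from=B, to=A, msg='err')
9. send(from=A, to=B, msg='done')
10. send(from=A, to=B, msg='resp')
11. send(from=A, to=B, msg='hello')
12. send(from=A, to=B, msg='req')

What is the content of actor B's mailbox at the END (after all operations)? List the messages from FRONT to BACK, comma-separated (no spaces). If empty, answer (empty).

Answer: pong,ok,done,resp,hello,req

Derivation:
After 1 (process(B)): A:[] B:[]
After 2 (send(from=B, to=A, msg='ack')): A:[ack] B:[]
After 3 (process(B)): A:[ack] B:[]
After 4 (send(from=A, to=B, msg='pong')): A:[ack] B:[pong]
After 5 (process(A)): A:[] B:[pong]
After 6 (send(from=B, to=A, msg='stop')): A:[stop] B:[pong]
After 7 (send(from=A, to=B, msg='ok')): A:[stop] B:[pong,ok]
After 8 (send(from=B, to=A, msg='err')): A:[stop,err] B:[pong,ok]
After 9 (send(from=A, to=B, msg='done')): A:[stop,err] B:[pong,ok,done]
After 10 (send(from=A, to=B, msg='resp')): A:[stop,err] B:[pong,ok,done,resp]
After 11 (send(from=A, to=B, msg='hello')): A:[stop,err] B:[pong,ok,done,resp,hello]
After 12 (send(from=A, to=B, msg='req')): A:[stop,err] B:[pong,ok,done,resp,hello,req]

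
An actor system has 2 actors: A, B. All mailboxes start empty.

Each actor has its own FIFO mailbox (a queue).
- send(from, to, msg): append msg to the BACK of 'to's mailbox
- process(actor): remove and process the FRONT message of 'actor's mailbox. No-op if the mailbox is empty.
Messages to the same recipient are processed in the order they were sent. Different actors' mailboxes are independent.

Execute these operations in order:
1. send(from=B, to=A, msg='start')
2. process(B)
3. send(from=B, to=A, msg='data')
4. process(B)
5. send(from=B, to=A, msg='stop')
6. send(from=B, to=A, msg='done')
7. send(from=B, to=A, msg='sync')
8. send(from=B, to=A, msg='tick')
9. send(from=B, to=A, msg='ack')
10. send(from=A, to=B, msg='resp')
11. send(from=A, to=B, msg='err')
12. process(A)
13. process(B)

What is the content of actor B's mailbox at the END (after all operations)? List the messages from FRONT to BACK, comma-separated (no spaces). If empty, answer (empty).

Answer: err

Derivation:
After 1 (send(from=B, to=A, msg='start')): A:[start] B:[]
After 2 (process(B)): A:[start] B:[]
After 3 (send(from=B, to=A, msg='data')): A:[start,data] B:[]
After 4 (process(B)): A:[start,data] B:[]
After 5 (send(from=B, to=A, msg='stop')): A:[start,data,stop] B:[]
After 6 (send(from=B, to=A, msg='done')): A:[start,data,stop,done] B:[]
After 7 (send(from=B, to=A, msg='sync')): A:[start,data,stop,done,sync] B:[]
After 8 (send(from=B, to=A, msg='tick')): A:[start,data,stop,done,sync,tick] B:[]
After 9 (send(from=B, to=A, msg='ack')): A:[start,data,stop,done,sync,tick,ack] B:[]
After 10 (send(from=A, to=B, msg='resp')): A:[start,data,stop,done,sync,tick,ack] B:[resp]
After 11 (send(from=A, to=B, msg='err')): A:[start,data,stop,done,sync,tick,ack] B:[resp,err]
After 12 (process(A)): A:[data,stop,done,sync,tick,ack] B:[resp,err]
After 13 (process(B)): A:[data,stop,done,sync,tick,ack] B:[err]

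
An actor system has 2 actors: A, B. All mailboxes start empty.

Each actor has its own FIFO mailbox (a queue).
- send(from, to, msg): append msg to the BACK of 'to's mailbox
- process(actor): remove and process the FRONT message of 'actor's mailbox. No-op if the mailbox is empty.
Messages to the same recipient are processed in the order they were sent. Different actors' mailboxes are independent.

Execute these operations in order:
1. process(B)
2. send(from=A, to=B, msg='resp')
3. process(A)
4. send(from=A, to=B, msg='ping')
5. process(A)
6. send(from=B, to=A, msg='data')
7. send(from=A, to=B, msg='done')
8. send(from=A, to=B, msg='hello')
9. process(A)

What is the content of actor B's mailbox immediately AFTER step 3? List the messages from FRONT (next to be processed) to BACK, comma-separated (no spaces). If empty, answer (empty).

After 1 (process(B)): A:[] B:[]
After 2 (send(from=A, to=B, msg='resp')): A:[] B:[resp]
After 3 (process(A)): A:[] B:[resp]

resp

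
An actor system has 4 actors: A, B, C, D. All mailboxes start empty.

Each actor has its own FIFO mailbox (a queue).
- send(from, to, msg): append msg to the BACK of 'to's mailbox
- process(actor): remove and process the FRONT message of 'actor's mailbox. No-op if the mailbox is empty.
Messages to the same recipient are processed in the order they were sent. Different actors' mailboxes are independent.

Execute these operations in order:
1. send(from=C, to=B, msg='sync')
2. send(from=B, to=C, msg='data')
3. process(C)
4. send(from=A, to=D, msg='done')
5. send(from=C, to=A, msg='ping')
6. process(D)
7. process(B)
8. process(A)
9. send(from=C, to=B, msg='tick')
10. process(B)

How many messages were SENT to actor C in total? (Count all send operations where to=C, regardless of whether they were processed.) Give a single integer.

After 1 (send(from=C, to=B, msg='sync')): A:[] B:[sync] C:[] D:[]
After 2 (send(from=B, to=C, msg='data')): A:[] B:[sync] C:[data] D:[]
After 3 (process(C)): A:[] B:[sync] C:[] D:[]
After 4 (send(from=A, to=D, msg='done')): A:[] B:[sync] C:[] D:[done]
After 5 (send(from=C, to=A, msg='ping')): A:[ping] B:[sync] C:[] D:[done]
After 6 (process(D)): A:[ping] B:[sync] C:[] D:[]
After 7 (process(B)): A:[ping] B:[] C:[] D:[]
After 8 (process(A)): A:[] B:[] C:[] D:[]
After 9 (send(from=C, to=B, msg='tick')): A:[] B:[tick] C:[] D:[]
After 10 (process(B)): A:[] B:[] C:[] D:[]

Answer: 1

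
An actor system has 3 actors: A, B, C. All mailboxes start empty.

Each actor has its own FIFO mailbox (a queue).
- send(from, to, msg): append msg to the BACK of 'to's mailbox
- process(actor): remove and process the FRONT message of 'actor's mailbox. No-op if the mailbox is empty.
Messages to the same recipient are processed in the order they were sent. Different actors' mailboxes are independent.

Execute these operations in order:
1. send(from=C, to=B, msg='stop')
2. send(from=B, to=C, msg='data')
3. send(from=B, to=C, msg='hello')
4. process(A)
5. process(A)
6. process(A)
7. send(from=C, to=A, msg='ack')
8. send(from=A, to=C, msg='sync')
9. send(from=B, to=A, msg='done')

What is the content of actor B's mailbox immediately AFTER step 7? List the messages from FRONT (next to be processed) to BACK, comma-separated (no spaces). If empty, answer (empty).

After 1 (send(from=C, to=B, msg='stop')): A:[] B:[stop] C:[]
After 2 (send(from=B, to=C, msg='data')): A:[] B:[stop] C:[data]
After 3 (send(from=B, to=C, msg='hello')): A:[] B:[stop] C:[data,hello]
After 4 (process(A)): A:[] B:[stop] C:[data,hello]
After 5 (process(A)): A:[] B:[stop] C:[data,hello]
After 6 (process(A)): A:[] B:[stop] C:[data,hello]
After 7 (send(from=C, to=A, msg='ack')): A:[ack] B:[stop] C:[data,hello]

stop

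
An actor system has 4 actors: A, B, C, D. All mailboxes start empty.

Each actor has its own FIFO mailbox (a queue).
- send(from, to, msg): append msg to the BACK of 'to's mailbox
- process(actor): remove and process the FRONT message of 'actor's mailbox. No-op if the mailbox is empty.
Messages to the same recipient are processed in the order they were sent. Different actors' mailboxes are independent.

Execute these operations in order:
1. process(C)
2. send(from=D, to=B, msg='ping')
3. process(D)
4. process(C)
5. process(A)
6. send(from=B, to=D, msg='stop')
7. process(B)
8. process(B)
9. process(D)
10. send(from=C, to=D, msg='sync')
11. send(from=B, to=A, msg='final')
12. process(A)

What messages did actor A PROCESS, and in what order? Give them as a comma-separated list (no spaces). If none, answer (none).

After 1 (process(C)): A:[] B:[] C:[] D:[]
After 2 (send(from=D, to=B, msg='ping')): A:[] B:[ping] C:[] D:[]
After 3 (process(D)): A:[] B:[ping] C:[] D:[]
After 4 (process(C)): A:[] B:[ping] C:[] D:[]
After 5 (process(A)): A:[] B:[ping] C:[] D:[]
After 6 (send(from=B, to=D, msg='stop')): A:[] B:[ping] C:[] D:[stop]
After 7 (process(B)): A:[] B:[] C:[] D:[stop]
After 8 (process(B)): A:[] B:[] C:[] D:[stop]
After 9 (process(D)): A:[] B:[] C:[] D:[]
After 10 (send(from=C, to=D, msg='sync')): A:[] B:[] C:[] D:[sync]
After 11 (send(from=B, to=A, msg='final')): A:[final] B:[] C:[] D:[sync]
After 12 (process(A)): A:[] B:[] C:[] D:[sync]

Answer: final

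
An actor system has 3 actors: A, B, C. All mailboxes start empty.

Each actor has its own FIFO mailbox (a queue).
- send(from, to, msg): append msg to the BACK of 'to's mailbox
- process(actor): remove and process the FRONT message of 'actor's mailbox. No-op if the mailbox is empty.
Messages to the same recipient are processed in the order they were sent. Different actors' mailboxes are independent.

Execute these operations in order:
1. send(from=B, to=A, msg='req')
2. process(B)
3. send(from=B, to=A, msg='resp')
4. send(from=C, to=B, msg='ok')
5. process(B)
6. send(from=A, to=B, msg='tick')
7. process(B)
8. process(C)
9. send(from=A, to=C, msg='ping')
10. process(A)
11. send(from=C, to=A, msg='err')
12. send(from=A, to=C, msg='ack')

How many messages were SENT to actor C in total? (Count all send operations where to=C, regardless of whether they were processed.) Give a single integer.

After 1 (send(from=B, to=A, msg='req')): A:[req] B:[] C:[]
After 2 (process(B)): A:[req] B:[] C:[]
After 3 (send(from=B, to=A, msg='resp')): A:[req,resp] B:[] C:[]
After 4 (send(from=C, to=B, msg='ok')): A:[req,resp] B:[ok] C:[]
After 5 (process(B)): A:[req,resp] B:[] C:[]
After 6 (send(from=A, to=B, msg='tick')): A:[req,resp] B:[tick] C:[]
After 7 (process(B)): A:[req,resp] B:[] C:[]
After 8 (process(C)): A:[req,resp] B:[] C:[]
After 9 (send(from=A, to=C, msg='ping')): A:[req,resp] B:[] C:[ping]
After 10 (process(A)): A:[resp] B:[] C:[ping]
After 11 (send(from=C, to=A, msg='err')): A:[resp,err] B:[] C:[ping]
After 12 (send(from=A, to=C, msg='ack')): A:[resp,err] B:[] C:[ping,ack]

Answer: 2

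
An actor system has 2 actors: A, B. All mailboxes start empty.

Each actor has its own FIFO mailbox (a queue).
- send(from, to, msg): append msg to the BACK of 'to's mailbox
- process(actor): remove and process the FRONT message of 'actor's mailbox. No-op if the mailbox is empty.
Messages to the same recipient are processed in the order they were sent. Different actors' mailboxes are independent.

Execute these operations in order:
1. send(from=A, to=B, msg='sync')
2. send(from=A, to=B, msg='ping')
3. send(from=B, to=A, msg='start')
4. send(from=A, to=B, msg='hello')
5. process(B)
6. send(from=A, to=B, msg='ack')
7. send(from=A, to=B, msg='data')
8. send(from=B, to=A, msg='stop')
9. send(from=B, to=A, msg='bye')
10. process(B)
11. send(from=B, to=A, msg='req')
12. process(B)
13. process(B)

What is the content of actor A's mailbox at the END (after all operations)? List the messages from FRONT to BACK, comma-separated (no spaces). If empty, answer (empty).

Answer: start,stop,bye,req

Derivation:
After 1 (send(from=A, to=B, msg='sync')): A:[] B:[sync]
After 2 (send(from=A, to=B, msg='ping')): A:[] B:[sync,ping]
After 3 (send(from=B, to=A, msg='start')): A:[start] B:[sync,ping]
After 4 (send(from=A, to=B, msg='hello')): A:[start] B:[sync,ping,hello]
After 5 (process(B)): A:[start] B:[ping,hello]
After 6 (send(from=A, to=B, msg='ack')): A:[start] B:[ping,hello,ack]
After 7 (send(from=A, to=B, msg='data')): A:[start] B:[ping,hello,ack,data]
After 8 (send(from=B, to=A, msg='stop')): A:[start,stop] B:[ping,hello,ack,data]
After 9 (send(from=B, to=A, msg='bye')): A:[start,stop,bye] B:[ping,hello,ack,data]
After 10 (process(B)): A:[start,stop,bye] B:[hello,ack,data]
After 11 (send(from=B, to=A, msg='req')): A:[start,stop,bye,req] B:[hello,ack,data]
After 12 (process(B)): A:[start,stop,bye,req] B:[ack,data]
After 13 (process(B)): A:[start,stop,bye,req] B:[data]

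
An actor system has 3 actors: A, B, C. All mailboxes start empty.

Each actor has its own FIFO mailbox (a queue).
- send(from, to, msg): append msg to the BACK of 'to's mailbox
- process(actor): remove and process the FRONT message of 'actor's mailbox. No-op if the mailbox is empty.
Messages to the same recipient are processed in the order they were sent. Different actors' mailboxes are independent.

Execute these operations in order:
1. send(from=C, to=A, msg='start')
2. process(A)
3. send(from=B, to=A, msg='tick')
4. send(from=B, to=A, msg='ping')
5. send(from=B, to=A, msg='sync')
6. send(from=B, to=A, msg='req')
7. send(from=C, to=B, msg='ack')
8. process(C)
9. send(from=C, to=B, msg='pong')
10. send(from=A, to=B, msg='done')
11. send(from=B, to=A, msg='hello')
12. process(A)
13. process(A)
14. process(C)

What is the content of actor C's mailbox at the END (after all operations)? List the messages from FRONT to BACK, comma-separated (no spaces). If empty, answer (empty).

After 1 (send(from=C, to=A, msg='start')): A:[start] B:[] C:[]
After 2 (process(A)): A:[] B:[] C:[]
After 3 (send(from=B, to=A, msg='tick')): A:[tick] B:[] C:[]
After 4 (send(from=B, to=A, msg='ping')): A:[tick,ping] B:[] C:[]
After 5 (send(from=B, to=A, msg='sync')): A:[tick,ping,sync] B:[] C:[]
After 6 (send(from=B, to=A, msg='req')): A:[tick,ping,sync,req] B:[] C:[]
After 7 (send(from=C, to=B, msg='ack')): A:[tick,ping,sync,req] B:[ack] C:[]
After 8 (process(C)): A:[tick,ping,sync,req] B:[ack] C:[]
After 9 (send(from=C, to=B, msg='pong')): A:[tick,ping,sync,req] B:[ack,pong] C:[]
After 10 (send(from=A, to=B, msg='done')): A:[tick,ping,sync,req] B:[ack,pong,done] C:[]
After 11 (send(from=B, to=A, msg='hello')): A:[tick,ping,sync,req,hello] B:[ack,pong,done] C:[]
After 12 (process(A)): A:[ping,sync,req,hello] B:[ack,pong,done] C:[]
After 13 (process(A)): A:[sync,req,hello] B:[ack,pong,done] C:[]
After 14 (process(C)): A:[sync,req,hello] B:[ack,pong,done] C:[]

Answer: (empty)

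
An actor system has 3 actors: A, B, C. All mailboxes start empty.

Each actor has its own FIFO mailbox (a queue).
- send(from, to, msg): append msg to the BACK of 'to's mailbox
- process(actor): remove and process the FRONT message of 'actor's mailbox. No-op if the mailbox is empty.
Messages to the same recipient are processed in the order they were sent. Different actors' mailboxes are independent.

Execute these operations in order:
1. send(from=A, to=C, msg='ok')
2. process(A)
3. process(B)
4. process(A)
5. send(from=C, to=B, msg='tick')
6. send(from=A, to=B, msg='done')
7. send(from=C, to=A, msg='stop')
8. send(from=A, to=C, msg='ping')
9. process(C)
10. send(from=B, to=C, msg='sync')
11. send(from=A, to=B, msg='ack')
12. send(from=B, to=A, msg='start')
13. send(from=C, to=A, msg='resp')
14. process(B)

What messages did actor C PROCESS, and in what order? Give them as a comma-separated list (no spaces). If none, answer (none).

Answer: ok

Derivation:
After 1 (send(from=A, to=C, msg='ok')): A:[] B:[] C:[ok]
After 2 (process(A)): A:[] B:[] C:[ok]
After 3 (process(B)): A:[] B:[] C:[ok]
After 4 (process(A)): A:[] B:[] C:[ok]
After 5 (send(from=C, to=B, msg='tick')): A:[] B:[tick] C:[ok]
After 6 (send(from=A, to=B, msg='done')): A:[] B:[tick,done] C:[ok]
After 7 (send(from=C, to=A, msg='stop')): A:[stop] B:[tick,done] C:[ok]
After 8 (send(from=A, to=C, msg='ping')): A:[stop] B:[tick,done] C:[ok,ping]
After 9 (process(C)): A:[stop] B:[tick,done] C:[ping]
After 10 (send(from=B, to=C, msg='sync')): A:[stop] B:[tick,done] C:[ping,sync]
After 11 (send(from=A, to=B, msg='ack')): A:[stop] B:[tick,done,ack] C:[ping,sync]
After 12 (send(from=B, to=A, msg='start')): A:[stop,start] B:[tick,done,ack] C:[ping,sync]
After 13 (send(from=C, to=A, msg='resp')): A:[stop,start,resp] B:[tick,done,ack] C:[ping,sync]
After 14 (process(B)): A:[stop,start,resp] B:[done,ack] C:[ping,sync]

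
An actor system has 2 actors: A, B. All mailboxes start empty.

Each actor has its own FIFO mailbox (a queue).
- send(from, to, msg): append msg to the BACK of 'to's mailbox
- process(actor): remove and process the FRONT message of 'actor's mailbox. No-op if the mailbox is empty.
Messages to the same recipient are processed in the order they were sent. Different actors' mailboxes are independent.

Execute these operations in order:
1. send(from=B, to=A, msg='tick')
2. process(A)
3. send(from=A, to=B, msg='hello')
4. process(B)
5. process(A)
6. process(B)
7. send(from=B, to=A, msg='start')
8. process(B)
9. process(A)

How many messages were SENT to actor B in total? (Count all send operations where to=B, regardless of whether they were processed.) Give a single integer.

After 1 (send(from=B, to=A, msg='tick')): A:[tick] B:[]
After 2 (process(A)): A:[] B:[]
After 3 (send(from=A, to=B, msg='hello')): A:[] B:[hello]
After 4 (process(B)): A:[] B:[]
After 5 (process(A)): A:[] B:[]
After 6 (process(B)): A:[] B:[]
After 7 (send(from=B, to=A, msg='start')): A:[start] B:[]
After 8 (process(B)): A:[start] B:[]
After 9 (process(A)): A:[] B:[]

Answer: 1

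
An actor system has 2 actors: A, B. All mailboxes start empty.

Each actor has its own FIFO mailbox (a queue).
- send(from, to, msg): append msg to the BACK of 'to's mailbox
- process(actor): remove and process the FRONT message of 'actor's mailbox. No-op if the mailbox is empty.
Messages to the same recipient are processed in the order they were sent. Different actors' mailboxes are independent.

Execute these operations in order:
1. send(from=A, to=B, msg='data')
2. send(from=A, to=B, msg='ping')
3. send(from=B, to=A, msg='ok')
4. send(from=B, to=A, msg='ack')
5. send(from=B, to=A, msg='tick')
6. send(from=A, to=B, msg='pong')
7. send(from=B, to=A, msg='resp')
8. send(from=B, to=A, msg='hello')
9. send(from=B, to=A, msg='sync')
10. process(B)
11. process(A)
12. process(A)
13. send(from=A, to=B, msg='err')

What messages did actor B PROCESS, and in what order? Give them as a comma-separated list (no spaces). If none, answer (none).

Answer: data

Derivation:
After 1 (send(from=A, to=B, msg='data')): A:[] B:[data]
After 2 (send(from=A, to=B, msg='ping')): A:[] B:[data,ping]
After 3 (send(from=B, to=A, msg='ok')): A:[ok] B:[data,ping]
After 4 (send(from=B, to=A, msg='ack')): A:[ok,ack] B:[data,ping]
After 5 (send(from=B, to=A, msg='tick')): A:[ok,ack,tick] B:[data,ping]
After 6 (send(from=A, to=B, msg='pong')): A:[ok,ack,tick] B:[data,ping,pong]
After 7 (send(from=B, to=A, msg='resp')): A:[ok,ack,tick,resp] B:[data,ping,pong]
After 8 (send(from=B, to=A, msg='hello')): A:[ok,ack,tick,resp,hello] B:[data,ping,pong]
After 9 (send(from=B, to=A, msg='sync')): A:[ok,ack,tick,resp,hello,sync] B:[data,ping,pong]
After 10 (process(B)): A:[ok,ack,tick,resp,hello,sync] B:[ping,pong]
After 11 (process(A)): A:[ack,tick,resp,hello,sync] B:[ping,pong]
After 12 (process(A)): A:[tick,resp,hello,sync] B:[ping,pong]
After 13 (send(from=A, to=B, msg='err')): A:[tick,resp,hello,sync] B:[ping,pong,err]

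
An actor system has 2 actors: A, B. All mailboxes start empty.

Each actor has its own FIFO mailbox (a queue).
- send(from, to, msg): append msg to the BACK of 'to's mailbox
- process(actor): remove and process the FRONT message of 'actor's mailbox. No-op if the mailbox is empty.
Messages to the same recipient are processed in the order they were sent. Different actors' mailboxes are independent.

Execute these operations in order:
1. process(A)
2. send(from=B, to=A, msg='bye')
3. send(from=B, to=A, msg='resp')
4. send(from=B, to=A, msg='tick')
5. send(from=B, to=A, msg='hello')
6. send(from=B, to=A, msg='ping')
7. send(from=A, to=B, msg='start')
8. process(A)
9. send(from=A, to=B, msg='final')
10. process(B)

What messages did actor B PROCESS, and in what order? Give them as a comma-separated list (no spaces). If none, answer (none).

Answer: start

Derivation:
After 1 (process(A)): A:[] B:[]
After 2 (send(from=B, to=A, msg='bye')): A:[bye] B:[]
After 3 (send(from=B, to=A, msg='resp')): A:[bye,resp] B:[]
After 4 (send(from=B, to=A, msg='tick')): A:[bye,resp,tick] B:[]
After 5 (send(from=B, to=A, msg='hello')): A:[bye,resp,tick,hello] B:[]
After 6 (send(from=B, to=A, msg='ping')): A:[bye,resp,tick,hello,ping] B:[]
After 7 (send(from=A, to=B, msg='start')): A:[bye,resp,tick,hello,ping] B:[start]
After 8 (process(A)): A:[resp,tick,hello,ping] B:[start]
After 9 (send(from=A, to=B, msg='final')): A:[resp,tick,hello,ping] B:[start,final]
After 10 (process(B)): A:[resp,tick,hello,ping] B:[final]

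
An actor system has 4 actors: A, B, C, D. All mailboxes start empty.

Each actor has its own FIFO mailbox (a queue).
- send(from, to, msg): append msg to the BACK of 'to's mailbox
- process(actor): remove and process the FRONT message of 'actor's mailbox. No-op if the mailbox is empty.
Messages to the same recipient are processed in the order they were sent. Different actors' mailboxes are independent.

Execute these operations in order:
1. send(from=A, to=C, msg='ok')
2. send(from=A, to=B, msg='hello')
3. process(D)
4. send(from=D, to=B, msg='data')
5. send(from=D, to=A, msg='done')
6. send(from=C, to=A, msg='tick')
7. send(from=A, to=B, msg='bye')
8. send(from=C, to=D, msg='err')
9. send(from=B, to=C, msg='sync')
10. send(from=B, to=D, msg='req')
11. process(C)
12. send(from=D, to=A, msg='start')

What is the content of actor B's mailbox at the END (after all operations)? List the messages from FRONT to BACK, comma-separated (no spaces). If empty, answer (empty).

Answer: hello,data,bye

Derivation:
After 1 (send(from=A, to=C, msg='ok')): A:[] B:[] C:[ok] D:[]
After 2 (send(from=A, to=B, msg='hello')): A:[] B:[hello] C:[ok] D:[]
After 3 (process(D)): A:[] B:[hello] C:[ok] D:[]
After 4 (send(from=D, to=B, msg='data')): A:[] B:[hello,data] C:[ok] D:[]
After 5 (send(from=D, to=A, msg='done')): A:[done] B:[hello,data] C:[ok] D:[]
After 6 (send(from=C, to=A, msg='tick')): A:[done,tick] B:[hello,data] C:[ok] D:[]
After 7 (send(from=A, to=B, msg='bye')): A:[done,tick] B:[hello,data,bye] C:[ok] D:[]
After 8 (send(from=C, to=D, msg='err')): A:[done,tick] B:[hello,data,bye] C:[ok] D:[err]
After 9 (send(from=B, to=C, msg='sync')): A:[done,tick] B:[hello,data,bye] C:[ok,sync] D:[err]
After 10 (send(from=B, to=D, msg='req')): A:[done,tick] B:[hello,data,bye] C:[ok,sync] D:[err,req]
After 11 (process(C)): A:[done,tick] B:[hello,data,bye] C:[sync] D:[err,req]
After 12 (send(from=D, to=A, msg='start')): A:[done,tick,start] B:[hello,data,bye] C:[sync] D:[err,req]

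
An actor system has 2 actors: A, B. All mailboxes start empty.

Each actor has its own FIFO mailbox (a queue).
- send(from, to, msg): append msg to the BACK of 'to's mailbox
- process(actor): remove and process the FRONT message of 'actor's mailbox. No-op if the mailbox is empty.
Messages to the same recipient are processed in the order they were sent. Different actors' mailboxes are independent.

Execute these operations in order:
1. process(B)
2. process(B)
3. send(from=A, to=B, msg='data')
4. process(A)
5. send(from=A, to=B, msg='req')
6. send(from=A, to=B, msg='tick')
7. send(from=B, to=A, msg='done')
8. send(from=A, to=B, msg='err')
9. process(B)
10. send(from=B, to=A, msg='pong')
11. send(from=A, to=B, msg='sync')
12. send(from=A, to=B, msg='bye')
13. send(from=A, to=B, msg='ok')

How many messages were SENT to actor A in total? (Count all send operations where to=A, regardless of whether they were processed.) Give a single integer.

Answer: 2

Derivation:
After 1 (process(B)): A:[] B:[]
After 2 (process(B)): A:[] B:[]
After 3 (send(from=A, to=B, msg='data')): A:[] B:[data]
After 4 (process(A)): A:[] B:[data]
After 5 (send(from=A, to=B, msg='req')): A:[] B:[data,req]
After 6 (send(from=A, to=B, msg='tick')): A:[] B:[data,req,tick]
After 7 (send(from=B, to=A, msg='done')): A:[done] B:[data,req,tick]
After 8 (send(from=A, to=B, msg='err')): A:[done] B:[data,req,tick,err]
After 9 (process(B)): A:[done] B:[req,tick,err]
After 10 (send(from=B, to=A, msg='pong')): A:[done,pong] B:[req,tick,err]
After 11 (send(from=A, to=B, msg='sync')): A:[done,pong] B:[req,tick,err,sync]
After 12 (send(from=A, to=B, msg='bye')): A:[done,pong] B:[req,tick,err,sync,bye]
After 13 (send(from=A, to=B, msg='ok')): A:[done,pong] B:[req,tick,err,sync,bye,ok]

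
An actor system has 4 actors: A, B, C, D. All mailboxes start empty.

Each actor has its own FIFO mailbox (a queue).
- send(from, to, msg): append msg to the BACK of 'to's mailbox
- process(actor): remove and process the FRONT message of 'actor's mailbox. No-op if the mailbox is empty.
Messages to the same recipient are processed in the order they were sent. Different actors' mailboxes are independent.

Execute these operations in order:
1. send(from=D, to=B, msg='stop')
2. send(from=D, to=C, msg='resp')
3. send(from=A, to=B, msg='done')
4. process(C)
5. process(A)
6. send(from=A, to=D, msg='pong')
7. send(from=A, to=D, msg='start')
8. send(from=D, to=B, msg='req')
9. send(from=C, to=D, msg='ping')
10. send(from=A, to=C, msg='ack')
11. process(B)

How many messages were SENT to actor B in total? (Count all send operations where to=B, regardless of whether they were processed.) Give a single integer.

After 1 (send(from=D, to=B, msg='stop')): A:[] B:[stop] C:[] D:[]
After 2 (send(from=D, to=C, msg='resp')): A:[] B:[stop] C:[resp] D:[]
After 3 (send(from=A, to=B, msg='done')): A:[] B:[stop,done] C:[resp] D:[]
After 4 (process(C)): A:[] B:[stop,done] C:[] D:[]
After 5 (process(A)): A:[] B:[stop,done] C:[] D:[]
After 6 (send(from=A, to=D, msg='pong')): A:[] B:[stop,done] C:[] D:[pong]
After 7 (send(from=A, to=D, msg='start')): A:[] B:[stop,done] C:[] D:[pong,start]
After 8 (send(from=D, to=B, msg='req')): A:[] B:[stop,done,req] C:[] D:[pong,start]
After 9 (send(from=C, to=D, msg='ping')): A:[] B:[stop,done,req] C:[] D:[pong,start,ping]
After 10 (send(from=A, to=C, msg='ack')): A:[] B:[stop,done,req] C:[ack] D:[pong,start,ping]
After 11 (process(B)): A:[] B:[done,req] C:[ack] D:[pong,start,ping]

Answer: 3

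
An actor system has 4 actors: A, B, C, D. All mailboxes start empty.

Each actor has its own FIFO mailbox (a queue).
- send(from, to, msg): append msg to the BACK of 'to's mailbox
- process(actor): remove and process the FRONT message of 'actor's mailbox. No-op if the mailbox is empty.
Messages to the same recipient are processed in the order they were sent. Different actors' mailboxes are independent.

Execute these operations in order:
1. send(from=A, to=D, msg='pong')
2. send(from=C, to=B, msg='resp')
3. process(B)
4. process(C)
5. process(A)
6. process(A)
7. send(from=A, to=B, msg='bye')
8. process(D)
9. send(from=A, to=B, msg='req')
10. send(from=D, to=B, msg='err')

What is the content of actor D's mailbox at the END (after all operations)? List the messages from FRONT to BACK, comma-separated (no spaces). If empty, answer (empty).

After 1 (send(from=A, to=D, msg='pong')): A:[] B:[] C:[] D:[pong]
After 2 (send(from=C, to=B, msg='resp')): A:[] B:[resp] C:[] D:[pong]
After 3 (process(B)): A:[] B:[] C:[] D:[pong]
After 4 (process(C)): A:[] B:[] C:[] D:[pong]
After 5 (process(A)): A:[] B:[] C:[] D:[pong]
After 6 (process(A)): A:[] B:[] C:[] D:[pong]
After 7 (send(from=A, to=B, msg='bye')): A:[] B:[bye] C:[] D:[pong]
After 8 (process(D)): A:[] B:[bye] C:[] D:[]
After 9 (send(from=A, to=B, msg='req')): A:[] B:[bye,req] C:[] D:[]
After 10 (send(from=D, to=B, msg='err')): A:[] B:[bye,req,err] C:[] D:[]

Answer: (empty)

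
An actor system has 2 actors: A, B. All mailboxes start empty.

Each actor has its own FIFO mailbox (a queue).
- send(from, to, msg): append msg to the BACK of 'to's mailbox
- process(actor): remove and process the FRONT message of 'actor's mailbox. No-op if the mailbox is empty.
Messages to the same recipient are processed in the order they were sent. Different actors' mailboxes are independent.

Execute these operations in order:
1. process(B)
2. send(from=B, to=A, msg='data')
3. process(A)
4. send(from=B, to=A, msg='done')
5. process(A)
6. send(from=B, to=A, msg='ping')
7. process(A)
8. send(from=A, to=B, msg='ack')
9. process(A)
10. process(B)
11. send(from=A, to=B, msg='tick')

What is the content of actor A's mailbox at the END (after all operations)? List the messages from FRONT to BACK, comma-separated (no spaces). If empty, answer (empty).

After 1 (process(B)): A:[] B:[]
After 2 (send(from=B, to=A, msg='data')): A:[data] B:[]
After 3 (process(A)): A:[] B:[]
After 4 (send(from=B, to=A, msg='done')): A:[done] B:[]
After 5 (process(A)): A:[] B:[]
After 6 (send(from=B, to=A, msg='ping')): A:[ping] B:[]
After 7 (process(A)): A:[] B:[]
After 8 (send(from=A, to=B, msg='ack')): A:[] B:[ack]
After 9 (process(A)): A:[] B:[ack]
After 10 (process(B)): A:[] B:[]
After 11 (send(from=A, to=B, msg='tick')): A:[] B:[tick]

Answer: (empty)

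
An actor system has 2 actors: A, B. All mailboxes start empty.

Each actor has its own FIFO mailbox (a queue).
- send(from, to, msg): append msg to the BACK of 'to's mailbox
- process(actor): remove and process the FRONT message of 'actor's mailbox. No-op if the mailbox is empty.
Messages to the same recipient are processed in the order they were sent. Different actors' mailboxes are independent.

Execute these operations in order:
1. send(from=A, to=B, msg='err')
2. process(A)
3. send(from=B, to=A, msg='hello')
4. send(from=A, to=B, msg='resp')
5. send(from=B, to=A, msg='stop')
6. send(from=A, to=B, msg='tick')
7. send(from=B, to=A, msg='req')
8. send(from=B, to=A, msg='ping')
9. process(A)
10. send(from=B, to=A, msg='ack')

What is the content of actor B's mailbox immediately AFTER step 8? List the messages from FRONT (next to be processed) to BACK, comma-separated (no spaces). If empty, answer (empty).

After 1 (send(from=A, to=B, msg='err')): A:[] B:[err]
After 2 (process(A)): A:[] B:[err]
After 3 (send(from=B, to=A, msg='hello')): A:[hello] B:[err]
After 4 (send(from=A, to=B, msg='resp')): A:[hello] B:[err,resp]
After 5 (send(from=B, to=A, msg='stop')): A:[hello,stop] B:[err,resp]
After 6 (send(from=A, to=B, msg='tick')): A:[hello,stop] B:[err,resp,tick]
After 7 (send(from=B, to=A, msg='req')): A:[hello,stop,req] B:[err,resp,tick]
After 8 (send(from=B, to=A, msg='ping')): A:[hello,stop,req,ping] B:[err,resp,tick]

err,resp,tick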